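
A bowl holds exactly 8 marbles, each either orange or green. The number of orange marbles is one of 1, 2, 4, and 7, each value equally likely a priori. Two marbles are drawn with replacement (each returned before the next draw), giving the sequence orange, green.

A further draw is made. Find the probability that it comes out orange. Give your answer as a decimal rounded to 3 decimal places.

The likelihood of the observed sequence under each hypothesis: P(data | r = 1) = (1/8)(7/8) = 7/64; P(data | r = 2) = (2/8)(6/8) = 3/16; P(data | r = 4) = (4/8)(4/8) = 1/4; P(data | r = 7) = (7/8)(1/8) = 7/64.
Multiplying each by its prior: 1/4 · 7/64 = 7/256, 1/4 · 3/16 = 3/64, 1/4 · 1/4 = 1/16, 1/4 · 7/64 = 7/256; these sum to 21/128.
Dividing through by the total gives posterior P(r = 1 | data) = 1/6, P(r = 2 | data) = 2/7, P(r = 4 | data) = 8/21, P(r = 7 | data) = 1/6.
So P(orange next | data) = Σ P(orange next | H) P(H | data) = (1/8)(1/6) + (1/4)(2/7) + (1/2)(8/21) + (7/8)(1/6) = 3/7.

0.429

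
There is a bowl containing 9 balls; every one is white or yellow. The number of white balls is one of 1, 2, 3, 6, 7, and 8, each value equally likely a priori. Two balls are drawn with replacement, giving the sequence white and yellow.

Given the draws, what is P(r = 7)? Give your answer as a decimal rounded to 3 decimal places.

The likelihood of the observed sequence under each hypothesis: P(data | r = 1) = (1/9)(8/9) = 8/81; P(data | r = 2) = (2/9)(7/9) = 14/81; P(data | r = 3) = (3/9)(6/9) = 2/9; P(data | r = 6) = (6/9)(3/9) = 2/9; P(data | r = 7) = (7/9)(2/9) = 14/81; P(data | r = 8) = (8/9)(1/9) = 8/81.
Weighting by the prior gives 1/6 · 8/81 = 4/243, 1/6 · 14/81 = 7/243, 1/6 · 2/9 = 1/27, 1/6 · 2/9 = 1/27, 1/6 · 14/81 = 7/243, 1/6 · 8/81 = 4/243; summing to 40/243.
So P(r = 7 | data) = (7/243) / (40/243) = 7/40.

0.175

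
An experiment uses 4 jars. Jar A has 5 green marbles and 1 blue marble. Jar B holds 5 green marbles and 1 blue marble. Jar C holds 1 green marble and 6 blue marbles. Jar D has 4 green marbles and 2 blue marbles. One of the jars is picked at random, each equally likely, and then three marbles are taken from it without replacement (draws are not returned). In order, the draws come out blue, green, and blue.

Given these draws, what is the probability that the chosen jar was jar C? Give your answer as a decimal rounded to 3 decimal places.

For each hypothesis, P(data | H) works out to: P(data | jar A) = (1/6)(5/5)(0/4) = 0; P(data | jar B) = (1/6)(5/5)(0/4) = 0; P(data | jar C) = (6/7)(1/6)(5/5) = 1/7; P(data | jar D) = (2/6)(4/5)(1/4) = 1/15.
Weighting by the prior gives 1/4 · 0 = 0, 1/4 · 0 = 0, 1/4 · 1/7 = 1/28, 1/4 · 1/15 = 1/60; summing to 11/210.
Therefore the posterior P(jar C | data) = (1/28) / (11/210) = 15/22.

0.682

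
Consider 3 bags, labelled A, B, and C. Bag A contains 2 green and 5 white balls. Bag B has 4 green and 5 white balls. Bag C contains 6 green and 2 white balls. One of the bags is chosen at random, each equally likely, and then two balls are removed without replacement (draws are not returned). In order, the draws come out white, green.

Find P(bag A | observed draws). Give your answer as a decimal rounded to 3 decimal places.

0.326

The likelihood of the observed sequence under each hypothesis: P(data | bag A) = (5/7)(2/6) = 5/21; P(data | bag B) = (5/9)(4/8) = 5/18; P(data | bag C) = (2/8)(6/7) = 3/14.
Weighting by the prior gives 1/3 · 5/21 = 5/63, 1/3 · 5/18 = 5/54, 1/3 · 3/14 = 1/14; these sum to 46/189.
By Bayes' rule, P(bag A | data) = (5/63) / (46/189) = 15/46.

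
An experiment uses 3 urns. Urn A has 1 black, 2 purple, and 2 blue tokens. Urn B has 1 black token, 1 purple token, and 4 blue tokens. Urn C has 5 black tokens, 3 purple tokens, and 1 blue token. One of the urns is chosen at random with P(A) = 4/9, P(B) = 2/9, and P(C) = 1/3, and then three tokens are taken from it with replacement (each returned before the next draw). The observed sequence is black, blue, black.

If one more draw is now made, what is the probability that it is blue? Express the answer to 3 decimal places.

0.303

For each hypothesis, P(data | H) works out to: P(data | urn A) = (1/5)(2/5)(1/5) = 0.016; P(data | urn B) = (1/6)(4/6)(1/6) = 0.018519; P(data | urn C) = (5/9)(1/9)(5/9) = 0.034294.
Multiplying each by its prior: 4/9 · 0.016 = 0.0071111, 2/9 · 0.018519 = 0.0041152, 1/3 · 0.034294 = 0.011431; summing to 0.022658.
Normalising, the posterior is P(urn A | data) = 0.31385, P(urn B | data) = 0.18163, P(urn C | data) = 0.50452.
Averaging over the posterior, P(blue next | data) = (2/5)(0.31385) + (2/3)(0.18163) + (1/9)(0.50452) = 0.30268.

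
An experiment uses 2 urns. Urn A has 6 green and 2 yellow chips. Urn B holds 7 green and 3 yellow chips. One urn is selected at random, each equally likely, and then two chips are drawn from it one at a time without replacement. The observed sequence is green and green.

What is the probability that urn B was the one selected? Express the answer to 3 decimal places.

0.466

Under each hypothesis, the probability of the observed sequence is: P(data | urn A) = (6/8)(5/7) = 15/28; P(data | urn B) = (7/10)(6/9) = 7/15.
Weighting by the prior gives 1/2 · 15/28 = 15/56, 1/2 · 7/15 = 7/30; with total 421/840.
Hence P(urn B | data) = (7/30) / (421/840) = 196/421.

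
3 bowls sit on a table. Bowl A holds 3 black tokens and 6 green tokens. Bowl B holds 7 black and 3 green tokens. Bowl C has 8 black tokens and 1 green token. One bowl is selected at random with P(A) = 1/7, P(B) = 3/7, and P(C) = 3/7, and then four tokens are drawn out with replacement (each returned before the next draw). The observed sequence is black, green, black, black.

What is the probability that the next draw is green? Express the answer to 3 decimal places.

0.238

The likelihood of the observed sequence under each hypothesis: P(data | bowl A) = (3/9)(6/9)(3/9)(3/9) = 0.024691; P(data | bowl B) = (7/10)(3/10)(7/10)(7/10) = 0.1029; P(data | bowl C) = (8/9)(1/9)(8/9)(8/9) = 0.078037.
The prior-weighted likelihoods are 1/7 · 0.024691 = 0.0035273, 3/7 · 0.1029 = 0.0441, 3/7 · 0.078037 = 0.033444; with total 0.081072.
Normalising, the posterior is P(bowl A | data) = 0.043509, P(bowl B | data) = 0.54396, P(bowl C | data) = 0.41253.
The predictive probability is P(green next | data) = (2/3)(0.043509) + (3/10)(0.54396) + (1/9)(0.41253) = 0.23803.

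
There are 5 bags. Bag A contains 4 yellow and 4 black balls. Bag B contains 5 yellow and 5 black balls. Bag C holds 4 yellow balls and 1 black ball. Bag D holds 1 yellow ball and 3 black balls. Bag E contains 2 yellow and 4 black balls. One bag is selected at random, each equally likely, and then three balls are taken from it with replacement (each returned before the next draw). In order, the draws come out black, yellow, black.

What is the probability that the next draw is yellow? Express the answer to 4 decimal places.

0.4120

For each hypothesis, P(data | H) works out to: P(data | bag A) = (4/8)(4/8)(4/8) = 0.125; P(data | bag B) = (5/10)(5/10)(5/10) = 0.125; P(data | bag C) = (1/5)(4/5)(1/5) = 0.032; P(data | bag D) = (3/4)(1/4)(3/4) = 0.14062; P(data | bag E) = (4/6)(2/6)(4/6) = 0.14815.
Multiplying each by its prior: 1/5 · 0.125 = 0.025, 1/5 · 0.125 = 0.025, 1/5 · 0.032 = 0.0064, 1/5 · 0.14062 = 0.028125, 1/5 · 0.14815 = 0.02963; with total 0.11415.
Dividing through by the total gives posterior P(bag A | data) = 0.219, P(bag B | data) = 0.219, P(bag C | data) = 0.056064, P(bag D | data) = 0.24638, P(bag E | data) = 0.25956.
So P(yellow next | data) = Σ P(yellow next | H) P(H | data) = (1/2)(0.219) + (1/2)(0.219) + (4/5)(0.056064) + (1/4)(0.24638) + (1/3)(0.25956) = 0.41197.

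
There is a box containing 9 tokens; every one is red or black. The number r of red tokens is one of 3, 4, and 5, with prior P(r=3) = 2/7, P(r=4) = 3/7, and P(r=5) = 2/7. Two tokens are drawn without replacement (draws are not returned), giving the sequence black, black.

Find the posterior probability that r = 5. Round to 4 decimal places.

0.1667

Under each hypothesis, the probability of the observed sequence is: P(data | r = 3) = (6/9)(5/8) = 5/12; P(data | r = 4) = (5/9)(4/8) = 5/18; P(data | r = 5) = (4/9)(3/8) = 1/6.
Multiplying each by its prior: 2/7 · 5/12 = 5/42, 3/7 · 5/18 = 5/42, 2/7 · 1/6 = 1/21; with total 2/7.
Hence P(r = 5 | data) = (1/21) / (2/7) = 1/6.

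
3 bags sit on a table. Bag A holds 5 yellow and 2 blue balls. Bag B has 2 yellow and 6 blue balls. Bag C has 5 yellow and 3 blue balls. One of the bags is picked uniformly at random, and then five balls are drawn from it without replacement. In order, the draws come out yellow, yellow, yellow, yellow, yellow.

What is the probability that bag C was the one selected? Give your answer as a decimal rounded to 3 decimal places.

0.273

For each hypothesis, P(data | H) works out to: P(data | bag A) = (5/7)(4/6)(3/5)(2/4)(1/3) = 1/21; P(data | bag B) = (2/8)(1/7)(0/6) = 0; P(data | bag C) = (5/8)(4/7)(3/6)(2/5)(1/4) = 1/56.
Multiplying each by its prior: 1/3 · 1/21 = 1/63, 1/3 · 0 = 0, 1/3 · 1/56 = 1/168; with total 11/504.
Therefore the posterior P(bag C | data) = (1/168) / (11/504) = 3/11.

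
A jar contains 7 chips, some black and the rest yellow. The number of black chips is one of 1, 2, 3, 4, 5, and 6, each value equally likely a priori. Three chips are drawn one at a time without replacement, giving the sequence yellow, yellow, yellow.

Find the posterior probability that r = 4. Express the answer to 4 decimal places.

0.0286

Under each hypothesis, the probability of the observed sequence is: P(data | r = 1) = (6/7)(5/6)(4/5) = 4/7; P(data | r = 2) = (5/7)(4/6)(3/5) = 2/7; P(data | r = 3) = (4/7)(3/6)(2/5) = 4/35; P(data | r = 4) = (3/7)(2/6)(1/5) = 1/35; P(data | r = 5) = (2/7)(1/6)(0/5) = 0; P(data | r = 6) = (1/7)(0/6) = 0.
Weighting by the prior gives 1/6 · 4/7 = 2/21, 1/6 · 2/7 = 1/21, 1/6 · 4/35 = 2/105, 1/6 · 1/35 = 1/210, 1/6 · 0 = 0, 1/6 · 0 = 0; these sum to 1/6.
By Bayes' rule, P(r = 4 | data) = (1/210) / (1/6) = 1/35.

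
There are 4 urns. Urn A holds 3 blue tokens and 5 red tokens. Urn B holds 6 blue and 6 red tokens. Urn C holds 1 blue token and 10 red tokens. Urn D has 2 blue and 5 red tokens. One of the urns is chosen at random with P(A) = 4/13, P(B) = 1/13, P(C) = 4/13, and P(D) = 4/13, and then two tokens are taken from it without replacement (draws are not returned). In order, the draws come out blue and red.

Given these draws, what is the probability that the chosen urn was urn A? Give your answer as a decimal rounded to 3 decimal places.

0.403

Compute the likelihood of the observed sequence for each case: P(data | urn A) = (3/8)(5/7) = 0.26786; P(data | urn B) = (6/12)(6/11) = 0.27273; P(data | urn C) = (1/11)(10/10) = 0.090909; P(data | urn D) = (2/7)(5/6) = 0.2381.
The prior-weighted likelihoods are 4/13 · 0.26786 = 0.082418, 1/13 · 0.27273 = 0.020979, 4/13 · 0.090909 = 0.027972, 4/13 · 0.2381 = 0.07326; these sum to 0.20463.
Hence P(urn A | data) = (0.082418) / (0.20463) = 0.40277.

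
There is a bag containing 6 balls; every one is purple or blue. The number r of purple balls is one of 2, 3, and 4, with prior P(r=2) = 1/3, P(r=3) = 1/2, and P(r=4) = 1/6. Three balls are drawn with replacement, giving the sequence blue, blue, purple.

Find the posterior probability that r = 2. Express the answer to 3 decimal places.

The likelihood of the observed sequence under each hypothesis: P(data | r = 2) = (4/6)(4/6)(2/6) = 0.14815; P(data | r = 3) = (3/6)(3/6)(3/6) = 0.125; P(data | r = 4) = (2/6)(2/6)(4/6) = 0.074074.
Multiplying each by its prior: 1/3 · 0.14815 = 0.049383, 1/2 · 0.125 = 0.0625, 1/6 · 0.074074 = 0.012346; with total 0.12423.
Therefore the posterior P(r = 2 | data) = (0.049383) / (0.12423) = 0.39752.

0.398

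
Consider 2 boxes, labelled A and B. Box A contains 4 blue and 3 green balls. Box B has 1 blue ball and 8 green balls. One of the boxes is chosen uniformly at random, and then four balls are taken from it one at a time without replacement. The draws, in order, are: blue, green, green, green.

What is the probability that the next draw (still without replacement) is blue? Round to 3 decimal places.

0.205

The likelihood of the observed sequence under each hypothesis: P(data | box A) = (4/7)(3/6)(2/5)(1/4) = 1/35; P(data | box B) = (1/9)(8/8)(7/7)(6/6) = 1/9.
Multiplying each by its prior: 1/2 · 1/35 = 1/70, 1/2 · 1/9 = 1/18; with total 22/315.
Dividing through by the total gives posterior P(box A | data) = 9/44, P(box B | data) = 35/44.
So P(blue next | data) = Σ P(blue next | H) P(H | data) = (1)(9/44) + (0)(35/44) = 9/44.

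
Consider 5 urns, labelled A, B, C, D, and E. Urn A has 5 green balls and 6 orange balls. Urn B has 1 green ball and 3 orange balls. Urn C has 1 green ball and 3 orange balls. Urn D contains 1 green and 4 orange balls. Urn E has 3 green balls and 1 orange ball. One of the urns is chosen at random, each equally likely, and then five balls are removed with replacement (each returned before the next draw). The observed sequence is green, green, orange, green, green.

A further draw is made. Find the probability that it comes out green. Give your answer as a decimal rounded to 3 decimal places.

0.654

Compute the likelihood of the observed sequence for each case: P(data | urn A) = (5/11)(5/11)(6/11)(5/11)(5/11) = 0.023285; P(data | urn B) = (1/4)(1/4)(3/4)(1/4)(1/4) = 0.0029297; P(data | urn C) = (1/4)(1/4)(3/4)(1/4)(1/4) = 0.0029297; P(data | urn D) = (1/5)(1/5)(4/5)(1/5)(1/5) = 0.00128; P(data | urn E) = (3/4)(3/4)(1/4)(3/4)(3/4) = 0.079102.
Multiplying each by its prior: 1/5 · 0.023285 = 0.0046569, 1/5 · 0.0029297 = 0.00058594, 1/5 · 0.0029297 = 0.00058594, 1/5 · 0.00128 = 0.000256, 1/5 · 0.079102 = 0.01582; with total 0.021905.
Dividing through by the total gives posterior P(urn A | data) = 0.21259, P(urn B | data) = 0.026749, P(urn C | data) = 0.026749, P(urn D | data) = 0.011687, P(urn E | data) = 0.72222.
Averaging over the posterior, P(green next | data) = (5/11)(0.21259) + (1/4)(0.026749) + (1/4)(0.026749) + (1/5)(0.011687) + (3/4)(0.72222) = 0.65401.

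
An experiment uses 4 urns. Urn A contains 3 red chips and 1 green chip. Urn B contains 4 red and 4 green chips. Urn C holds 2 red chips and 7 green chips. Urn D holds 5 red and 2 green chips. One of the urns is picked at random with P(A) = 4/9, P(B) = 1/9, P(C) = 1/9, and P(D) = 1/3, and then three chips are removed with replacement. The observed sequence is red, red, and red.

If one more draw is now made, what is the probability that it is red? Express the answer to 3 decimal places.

0.724

Compute the likelihood of the observed sequence for each case: P(data | urn A) = (3/4)(3/4)(3/4) = 0.42188; P(data | urn B) = (4/8)(4/8)(4/8) = 0.125; P(data | urn C) = (2/9)(2/9)(2/9) = 0.010974; P(data | urn D) = (5/7)(5/7)(5/7) = 0.36443.
Weighting by the prior gives 4/9 · 0.42188 = 0.1875, 1/9 · 0.125 = 0.013889, 1/9 · 0.010974 = 0.0012193, 1/3 · 0.36443 = 0.12148; these sum to 0.32409.
Normalising, the posterior is P(urn A | data) = 0.57855, P(urn B | data) = 0.042856, P(urn C | data) = 0.0037624, P(urn D | data) = 0.37483.
The predictive probability is P(red next | data) = (3/4)(0.57855) + (1/2)(0.042856) + (2/9)(0.0037624) + (5/7)(0.37483) = 0.72391.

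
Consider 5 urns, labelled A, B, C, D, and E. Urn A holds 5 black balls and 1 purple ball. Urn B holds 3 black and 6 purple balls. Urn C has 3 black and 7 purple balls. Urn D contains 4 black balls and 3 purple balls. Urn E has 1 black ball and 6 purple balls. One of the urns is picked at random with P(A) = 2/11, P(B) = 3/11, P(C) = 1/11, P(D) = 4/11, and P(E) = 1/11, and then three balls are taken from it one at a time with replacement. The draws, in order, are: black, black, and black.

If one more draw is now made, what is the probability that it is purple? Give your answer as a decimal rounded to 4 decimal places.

0.2975

Under each hypothesis, the probability of the observed sequence is: P(data | urn A) = (5/6)(5/6)(5/6) = 0.5787; P(data | urn B) = (3/9)(3/9)(3/9) = 0.037037; P(data | urn C) = (3/10)(3/10)(3/10) = 0.027; P(data | urn D) = (4/7)(4/7)(4/7) = 0.18659; P(data | urn E) = (1/7)(1/7)(1/7) = 0.0029155.
The prior-weighted likelihoods are 2/11 · 0.5787 = 0.10522, 3/11 · 0.037037 = 0.010101, 1/11 · 0.027 = 0.0024545, 4/11 · 0.18659 = 0.067851, 1/11 · 0.0029155 = 0.00026504; summing to 0.18589.
Normalising, the posterior is P(urn A | data) = 0.56603, P(urn B | data) = 0.054339, P(urn C | data) = 0.013204, P(urn D | data) = 0.365, P(urn E | data) = 0.0014258.
The predictive probability is P(purple next | data) = (1/6)(0.56603) + (2/3)(0.054339) + (7/10)(0.013204) + (3/7)(0.365) + (6/7)(0.0014258) = 0.29746.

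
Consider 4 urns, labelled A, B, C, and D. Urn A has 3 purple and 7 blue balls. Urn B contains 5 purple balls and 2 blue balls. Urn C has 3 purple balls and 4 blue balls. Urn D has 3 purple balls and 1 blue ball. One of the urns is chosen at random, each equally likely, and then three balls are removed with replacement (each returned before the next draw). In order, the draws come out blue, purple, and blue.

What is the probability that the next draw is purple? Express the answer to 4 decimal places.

0.4613

Compute the likelihood of the observed sequence for each case: P(data | urn A) = (7/10)(3/10)(7/10) = 0.147; P(data | urn B) = (2/7)(5/7)(2/7) = 0.058309; P(data | urn C) = (4/7)(3/7)(4/7) = 0.13994; P(data | urn D) = (1/4)(3/4)(1/4) = 0.046875.
The prior-weighted likelihoods are 1/4 · 0.147 = 0.03675, 1/4 · 0.058309 = 0.014577, 1/4 · 0.13994 = 0.034985, 1/4 · 0.046875 = 0.011719; these sum to 0.098031.
Dividing through by the total gives posterior P(urn A | data) = 0.37488, P(urn B | data) = 0.1487, P(urn C | data) = 0.35688, P(urn D | data) = 0.11954.
So P(purple next | data) = Σ P(purple next | H) P(H | data) = (3/10)(0.37488) + (5/7)(0.1487) + (3/7)(0.35688) + (3/4)(0.11954) = 0.46128.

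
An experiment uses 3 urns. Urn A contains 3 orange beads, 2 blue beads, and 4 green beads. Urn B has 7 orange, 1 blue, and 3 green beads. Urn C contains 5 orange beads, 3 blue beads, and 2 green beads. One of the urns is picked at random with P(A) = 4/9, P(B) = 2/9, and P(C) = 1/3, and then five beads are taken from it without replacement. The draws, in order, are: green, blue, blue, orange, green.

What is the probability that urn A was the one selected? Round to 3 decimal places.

For each hypothesis, P(data | H) works out to: P(data | urn A) = (4/9)(2/8)(1/7)(3/6)(3/5) = 0.0047619; P(data | urn B) = (3/11)(1/10)(0/9) = 0; P(data | urn C) = (2/10)(3/9)(2/8)(5/7)(1/6) = 0.0019841.
The prior-weighted likelihoods are 4/9 · 0.0047619 = 0.0021164, 2/9 · 0 = 0, 1/3 · 0.0019841 = 0.00066138; with total 0.0027778.
By Bayes' rule, P(urn A | data) = (0.0021164) / (0.0027778) = 0.7619.

0.762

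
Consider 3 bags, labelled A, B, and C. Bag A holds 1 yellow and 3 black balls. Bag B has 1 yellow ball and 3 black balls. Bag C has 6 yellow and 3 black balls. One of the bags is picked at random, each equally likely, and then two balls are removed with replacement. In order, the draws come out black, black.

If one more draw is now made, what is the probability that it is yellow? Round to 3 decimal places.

The likelihood of the observed sequence under each hypothesis: P(data | bag A) = (3/4)(3/4) = 9/16; P(data | bag B) = (3/4)(3/4) = 9/16; P(data | bag C) = (3/9)(3/9) = 1/9.
The prior-weighted likelihoods are 1/3 · 9/16 = 3/16, 1/3 · 9/16 = 3/16, 1/3 · 1/9 = 1/27; with total 89/216.
The posterior is then P(bag A | data) = 0.45506, P(bag B | data) = 0.45506, P(bag C | data) = 0.089888.
So P(yellow next | data) = Σ P(yellow next | H) P(H | data) = (1/4)(0.45506) + (1/4)(0.45506) + (2/3)(0.089888) = 0.28745.

0.287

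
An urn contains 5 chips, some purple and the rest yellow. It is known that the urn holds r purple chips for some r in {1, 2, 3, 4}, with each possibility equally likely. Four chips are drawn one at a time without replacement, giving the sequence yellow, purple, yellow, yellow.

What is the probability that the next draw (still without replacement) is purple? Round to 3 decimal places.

For each hypothesis, P(data | H) works out to: P(data | r = 1) = (4/5)(1/4)(3/3)(2/2) = 1/5; P(data | r = 2) = (3/5)(2/4)(2/3)(1/2) = 1/10; P(data | r = 3) = (2/5)(3/4)(1/3)(0/2) = 0; P(data | r = 4) = (1/5)(4/4)(0/3) = 0.
Weighting by the prior gives 1/4 · 1/5 = 1/20, 1/4 · 1/10 = 1/40, 1/4 · 0 = 0, 1/4 · 0 = 0; summing to 3/40.
The posterior is then P(r = 1 | data) = 2/3, P(r = 2 | data) = 1/3, P(r = 3 | data) = 0, P(r = 4 | data) = 0.
So P(purple next | data) = Σ P(purple next | H) P(H | data) = (0)(2/3) + (1)(1/3) = 1/3.

0.333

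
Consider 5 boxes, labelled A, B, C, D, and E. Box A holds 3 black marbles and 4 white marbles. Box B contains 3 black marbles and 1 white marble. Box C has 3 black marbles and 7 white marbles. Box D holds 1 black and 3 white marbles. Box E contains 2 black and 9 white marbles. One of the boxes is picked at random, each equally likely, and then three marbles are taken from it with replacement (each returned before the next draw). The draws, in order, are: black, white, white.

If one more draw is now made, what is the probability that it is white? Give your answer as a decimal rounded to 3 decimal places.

Compute the likelihood of the observed sequence for each case: P(data | box A) = (3/7)(4/7)(4/7) = 0.13994; P(data | box B) = (3/4)(1/4)(1/4) = 0.046875; P(data | box C) = (3/10)(7/10)(7/10) = 0.147; P(data | box D) = (1/4)(3/4)(3/4) = 0.14062; P(data | box E) = (2/11)(9/11)(9/11) = 0.12171.
Multiplying each by its prior: 1/5 · 0.13994 = 0.027988, 1/5 · 0.046875 = 0.009375, 1/5 · 0.147 = 0.0294, 1/5 · 0.14062 = 0.028125, 1/5 · 0.12171 = 0.024343; with total 0.11923.
Dividing through by the total gives posterior P(box A | data) = 0.23474, P(box B | data) = 0.078629, P(box C | data) = 0.24658, P(box D | data) = 0.23589, P(box E | data) = 0.20416.
So P(white next | data) = Σ P(white next | H) P(H | data) = (4/7)(0.23474) + (1/4)(0.078629) + (7/10)(0.24658) + (3/4)(0.23589) + (9/11)(0.20416) = 0.67036.

0.670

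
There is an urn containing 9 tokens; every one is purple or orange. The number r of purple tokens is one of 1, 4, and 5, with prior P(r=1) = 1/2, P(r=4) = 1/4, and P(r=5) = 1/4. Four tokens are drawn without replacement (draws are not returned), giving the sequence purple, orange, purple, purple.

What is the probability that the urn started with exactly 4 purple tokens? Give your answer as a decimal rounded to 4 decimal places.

0.3333

The likelihood of the observed sequence under each hypothesis: P(data | r = 1) = (1/9)(8/8)(0/7) = 0; P(data | r = 4) = (4/9)(5/8)(3/7)(2/6) = 5/126; P(data | r = 5) = (5/9)(4/8)(4/7)(3/6) = 5/63.
Multiplying each by its prior: 1/2 · 0 = 0, 1/4 · 5/126 = 5/504, 1/4 · 5/63 = 5/252; these sum to 5/168.
Therefore the posterior P(r = 4 | data) = (5/504) / (5/168) = 1/3.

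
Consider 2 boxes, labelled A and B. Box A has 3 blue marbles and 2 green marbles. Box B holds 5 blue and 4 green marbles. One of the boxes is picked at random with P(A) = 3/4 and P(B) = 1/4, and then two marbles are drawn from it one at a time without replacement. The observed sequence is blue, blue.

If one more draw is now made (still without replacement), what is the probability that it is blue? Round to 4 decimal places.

0.3558

Under each hypothesis, the probability of the observed sequence is: P(data | box A) = (3/5)(2/4) = 3/10; P(data | box B) = (5/9)(4/8) = 5/18.
Weighting by the prior gives 3/4 · 3/10 = 9/40, 1/4 · 5/18 = 5/72; with total 53/180.
Normalising, the posterior is P(box A | data) = 81/106, P(box B | data) = 25/106.
Averaging over the posterior, P(blue next | data) = (1/3)(81/106) + (3/7)(25/106) = 132/371.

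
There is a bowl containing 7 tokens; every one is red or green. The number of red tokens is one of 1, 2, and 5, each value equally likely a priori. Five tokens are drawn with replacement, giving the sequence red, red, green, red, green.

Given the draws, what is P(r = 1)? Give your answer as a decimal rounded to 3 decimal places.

0.049

Compute the likelihood of the observed sequence for each case: P(data | r = 1) = (1/7)(1/7)(6/7)(1/7)(6/7) = 0.002142; P(data | r = 2) = (2/7)(2/7)(5/7)(2/7)(5/7) = 0.0119; P(data | r = 5) = (5/7)(5/7)(2/7)(5/7)(2/7) = 0.02975.
Weighting by the prior gives 1/3 · 0.002142 = 0.00071399, 1/3 · 0.0119 = 0.0039666, 1/3 · 0.02975 = 0.0099165; these sum to 0.014597.
Hence P(r = 1 | data) = (0.00071399) / (0.014597) = 0.048913.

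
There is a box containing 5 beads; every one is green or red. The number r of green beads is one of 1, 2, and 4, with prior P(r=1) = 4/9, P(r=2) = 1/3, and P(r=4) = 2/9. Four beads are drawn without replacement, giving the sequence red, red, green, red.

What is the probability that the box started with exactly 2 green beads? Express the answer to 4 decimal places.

0.2727

Under each hypothesis, the probability of the observed sequence is: P(data | r = 1) = (4/5)(3/4)(1/3)(2/2) = 1/5; P(data | r = 2) = (3/5)(2/4)(2/3)(1/2) = 1/10; P(data | r = 4) = (1/5)(0/4) = 0.
The prior-weighted likelihoods are 4/9 · 1/5 = 4/45, 1/3 · 1/10 = 1/30, 2/9 · 0 = 0; summing to 11/90.
So P(r = 2 | data) = (1/30) / (11/90) = 3/11.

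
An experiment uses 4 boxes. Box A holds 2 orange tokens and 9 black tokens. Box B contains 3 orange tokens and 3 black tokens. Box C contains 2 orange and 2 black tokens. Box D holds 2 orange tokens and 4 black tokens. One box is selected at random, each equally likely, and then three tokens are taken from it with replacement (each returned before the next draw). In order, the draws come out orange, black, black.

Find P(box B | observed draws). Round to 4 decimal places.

Compute the likelihood of the observed sequence for each case: P(data | box A) = (2/11)(9/11)(9/11) = 0.12171; P(data | box B) = (3/6)(3/6)(3/6) = 0.125; P(data | box C) = (2/4)(2/4)(2/4) = 0.125; P(data | box D) = (2/6)(4/6)(4/6) = 0.14815.
The prior-weighted likelihoods are 1/4 · 0.12171 = 0.030428, 1/4 · 0.125 = 0.03125, 1/4 · 0.125 = 0.03125, 1/4 · 0.14815 = 0.037037; with total 0.12997.
So P(box B | data) = (0.03125) / (0.12997) = 0.24045.

0.2404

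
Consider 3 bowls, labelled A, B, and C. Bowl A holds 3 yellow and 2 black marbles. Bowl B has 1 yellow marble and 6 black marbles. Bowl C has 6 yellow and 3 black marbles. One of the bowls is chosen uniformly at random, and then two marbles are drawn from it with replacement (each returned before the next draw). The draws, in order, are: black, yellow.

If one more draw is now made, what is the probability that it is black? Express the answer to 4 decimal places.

0.4704

The likelihood of the observed sequence under each hypothesis: P(data | bowl A) = (2/5)(3/5) = 0.24; P(data | bowl B) = (6/7)(1/7) = 0.12245; P(data | bowl C) = (3/9)(6/9) = 0.22222.
The prior-weighted likelihoods are 1/3 · 0.24 = 0.08, 1/3 · 0.12245 = 0.040816, 1/3 · 0.22222 = 0.074074; summing to 0.19489.
Dividing through by the total gives posterior P(bowl A | data) = 0.41049, P(bowl B | data) = 0.20943, P(bowl C | data) = 0.38008.
Averaging over the posterior, P(black next | data) = (2/5)(0.41049) + (6/7)(0.20943) + (1/3)(0.38008) = 0.4704.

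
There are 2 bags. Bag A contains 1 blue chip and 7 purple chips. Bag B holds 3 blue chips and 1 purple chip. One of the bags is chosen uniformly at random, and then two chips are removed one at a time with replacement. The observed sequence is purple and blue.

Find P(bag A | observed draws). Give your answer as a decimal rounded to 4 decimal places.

0.3684

Compute the likelihood of the observed sequence for each case: P(data | bag A) = (7/8)(1/8) = 7/64; P(data | bag B) = (1/4)(3/4) = 3/16.
Multiplying each by its prior: 1/2 · 7/64 = 7/128, 1/2 · 3/16 = 3/32; these sum to 19/128.
So P(bag A | data) = (7/128) / (19/128) = 7/19.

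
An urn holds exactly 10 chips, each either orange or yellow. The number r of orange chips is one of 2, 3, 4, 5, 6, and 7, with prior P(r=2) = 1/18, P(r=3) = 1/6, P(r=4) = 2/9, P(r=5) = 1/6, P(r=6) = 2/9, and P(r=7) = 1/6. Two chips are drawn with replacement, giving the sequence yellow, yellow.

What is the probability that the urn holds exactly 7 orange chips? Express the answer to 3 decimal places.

0.052

Compute the likelihood of the observed sequence for each case: P(data | r = 2) = (8/10)(8/10) = 0.64; P(data | r = 3) = (7/10)(7/10) = 0.49; P(data | r = 4) = (6/10)(6/10) = 0.36; P(data | r = 5) = (5/10)(5/10) = 0.25; P(data | r = 6) = (4/10)(4/10) = 0.16; P(data | r = 7) = (3/10)(3/10) = 0.09.
Multiplying each by its prior: 1/18 · 0.64 = 0.035556, 1/6 · 0.49 = 0.081667, 2/9 · 0.36 = 0.08, 1/6 · 0.25 = 0.041667, 2/9 · 0.16 = 0.035556, 1/6 · 0.09 = 0.015; these sum to 0.28944.
So P(r = 7 | data) = (0.015) / (0.28944) = 0.051823.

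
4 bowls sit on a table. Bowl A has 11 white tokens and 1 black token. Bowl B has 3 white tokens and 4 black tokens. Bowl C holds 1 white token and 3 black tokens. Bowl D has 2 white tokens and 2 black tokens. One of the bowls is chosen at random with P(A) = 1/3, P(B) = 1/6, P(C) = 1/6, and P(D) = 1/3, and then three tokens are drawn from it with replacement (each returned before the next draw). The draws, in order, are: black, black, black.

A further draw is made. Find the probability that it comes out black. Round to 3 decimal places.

The likelihood of the observed sequence under each hypothesis: P(data | bowl A) = (1/12)(1/12)(1/12) = 0.0005787; P(data | bowl B) = (4/7)(4/7)(4/7) = 0.18659; P(data | bowl C) = (3/4)(3/4)(3/4) = 0.42188; P(data | bowl D) = (2/4)(2/4)(2/4) = 0.125.
The prior-weighted likelihoods are 1/3 · 0.0005787 = 0.0001929, 1/6 · 0.18659 = 0.031098, 1/6 · 0.42188 = 0.070312, 1/3 · 0.125 = 0.041667; these sum to 0.14327.
The posterior is then P(bowl A | data) = 0.0013464, P(bowl B | data) = 0.21706, P(bowl C | data) = 0.49077, P(bowl D | data) = 0.29083.
The predictive probability is P(black next | data) = (1/12)(0.0013464) + (4/7)(0.21706) + (3/4)(0.49077) + (1/2)(0.29083) = 0.63764.

0.638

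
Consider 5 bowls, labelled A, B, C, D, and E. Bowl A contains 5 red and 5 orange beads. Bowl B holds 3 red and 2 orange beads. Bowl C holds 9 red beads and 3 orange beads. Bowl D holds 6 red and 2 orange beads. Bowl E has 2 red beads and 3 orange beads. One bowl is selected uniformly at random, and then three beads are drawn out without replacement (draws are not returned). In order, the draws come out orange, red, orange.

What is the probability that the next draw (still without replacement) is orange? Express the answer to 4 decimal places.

Compute the likelihood of the observed sequence for each case: P(data | bowl A) = (5/10)(5/9)(4/8) = 0.13889; P(data | bowl B) = (2/5)(3/4)(1/3) = 0.1; P(data | bowl C) = (3/12)(9/11)(2/10) = 0.040909; P(data | bowl D) = (2/8)(6/7)(1/6) = 0.035714; P(data | bowl E) = (3/5)(2/4)(2/3) = 0.2.
Multiplying each by its prior: 1/5 · 0.13889 = 0.027778, 1/5 · 0.1 = 0.02, 1/5 · 0.040909 = 0.0081818, 1/5 · 0.035714 = 0.0071429, 1/5 · 0.2 = 0.04; summing to 0.1031.
Normalising, the posterior is P(bowl A | data) = 0.26942, P(bowl B | data) = 0.19398, P(bowl C | data) = 0.079356, P(bowl D | data) = 0.069279, P(bowl E | data) = 0.38796.
The predictive probability is P(orange next | data) = (3/7)(0.26942) + (0)(0.19398) + (1/9)(0.079356) + (0)(0.069279) + (1/2)(0.38796) = 0.31826.

0.3183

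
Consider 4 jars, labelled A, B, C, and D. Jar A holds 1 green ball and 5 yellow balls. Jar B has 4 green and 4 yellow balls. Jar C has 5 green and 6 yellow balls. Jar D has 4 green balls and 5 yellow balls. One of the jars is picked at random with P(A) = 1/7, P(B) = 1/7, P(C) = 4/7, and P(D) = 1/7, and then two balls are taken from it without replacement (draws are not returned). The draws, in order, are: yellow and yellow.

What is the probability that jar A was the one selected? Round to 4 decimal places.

0.2963

Under each hypothesis, the probability of the observed sequence is: P(data | jar A) = (5/6)(4/5) = 0.66667; P(data | jar B) = (4/8)(3/7) = 0.21429; P(data | jar C) = (6/11)(5/10) = 0.27273; P(data | jar D) = (5/9)(4/8) = 0.27778.
The prior-weighted likelihoods are 1/7 · 0.66667 = 0.095238, 1/7 · 0.21429 = 0.030612, 4/7 · 0.27273 = 0.15584, 1/7 · 0.27778 = 0.039683; summing to 0.32138.
By Bayes' rule, P(jar A | data) = (0.095238) / (0.32138) = 0.29634.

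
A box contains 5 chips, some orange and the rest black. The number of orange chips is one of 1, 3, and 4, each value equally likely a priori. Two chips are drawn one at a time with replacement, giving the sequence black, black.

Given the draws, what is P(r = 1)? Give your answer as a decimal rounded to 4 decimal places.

Under each hypothesis, the probability of the observed sequence is: P(data | r = 1) = (4/5)(4/5) = 16/25; P(data | r = 3) = (2/5)(2/5) = 4/25; P(data | r = 4) = (1/5)(1/5) = 1/25.
Weighting by the prior gives 1/3 · 16/25 = 16/75, 1/3 · 4/25 = 4/75, 1/3 · 1/25 = 1/75; summing to 7/25.
Therefore the posterior P(r = 1 | data) = (16/75) / (7/25) = 16/21.

0.7619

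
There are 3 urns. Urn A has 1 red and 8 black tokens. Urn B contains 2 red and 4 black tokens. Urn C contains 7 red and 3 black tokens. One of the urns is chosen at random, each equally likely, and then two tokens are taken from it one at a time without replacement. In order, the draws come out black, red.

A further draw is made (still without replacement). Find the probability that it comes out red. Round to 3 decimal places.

0.395

Compute the likelihood of the observed sequence for each case: P(data | urn A) = (8/9)(1/8) = 1/9; P(data | urn B) = (4/6)(2/5) = 4/15; P(data | urn C) = (3/10)(7/9) = 7/30.
Weighting by the prior gives 1/3 · 1/9 = 1/27, 1/3 · 4/15 = 4/45, 1/3 · 7/30 = 7/90; summing to 11/54.
The posterior is then P(urn A | data) = 2/11, P(urn B | data) = 24/55, P(urn C | data) = 21/55.
Averaging over the posterior, P(red next | data) = (0)(2/11) + (1/4)(24/55) + (3/4)(21/55) = 87/220.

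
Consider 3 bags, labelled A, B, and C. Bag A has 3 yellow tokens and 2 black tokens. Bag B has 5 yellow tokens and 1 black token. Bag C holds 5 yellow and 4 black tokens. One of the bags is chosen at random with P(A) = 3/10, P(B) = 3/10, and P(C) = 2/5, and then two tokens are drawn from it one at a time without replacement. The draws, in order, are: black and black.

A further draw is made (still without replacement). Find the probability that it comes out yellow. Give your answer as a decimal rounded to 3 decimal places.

Under each hypothesis, the probability of the observed sequence is: P(data | bag A) = (2/5)(1/4) = 1/10; P(data | bag B) = (1/6)(0/5) = 0; P(data | bag C) = (4/9)(3/8) = 1/6.
The prior-weighted likelihoods are 3/10 · 1/10 = 3/100, 3/10 · 0 = 0, 2/5 · 1/6 = 1/15; these sum to 29/300.
The posterior is then P(bag A | data) = 9/29, P(bag B | data) = 0, P(bag C | data) = 20/29.
Averaging over the posterior, P(yellow next | data) = (1)(9/29) + (5/7)(20/29) = 163/203.

0.803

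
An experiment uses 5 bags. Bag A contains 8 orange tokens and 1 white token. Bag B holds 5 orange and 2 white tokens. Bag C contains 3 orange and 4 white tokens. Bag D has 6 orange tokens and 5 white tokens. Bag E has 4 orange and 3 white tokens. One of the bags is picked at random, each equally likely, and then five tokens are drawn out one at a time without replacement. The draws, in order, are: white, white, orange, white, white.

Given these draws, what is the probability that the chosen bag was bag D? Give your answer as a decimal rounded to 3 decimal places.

0.313

Under each hypothesis, the probability of the observed sequence is: P(data | bag A) = (1/9)(0/8) = 0; P(data | bag B) = (2/7)(1/6)(5/5)(0/4) = 0; P(data | bag C) = (4/7)(3/6)(3/5)(2/4)(1/3) = 0.028571; P(data | bag D) = (5/11)(4/10)(6/9)(3/8)(2/7) = 0.012987; P(data | bag E) = (3/7)(2/6)(4/5)(1/4)(0/3) = 0.
Multiplying each by its prior: 1/5 · 0 = 0, 1/5 · 0 = 0, 1/5 · 0.028571 = 0.0057143, 1/5 · 0.012987 = 0.0025974, 1/5 · 0 = 0; with total 0.0083117.
By Bayes' rule, P(bag D | data) = (0.0025974) / (0.0083117) = 0.3125.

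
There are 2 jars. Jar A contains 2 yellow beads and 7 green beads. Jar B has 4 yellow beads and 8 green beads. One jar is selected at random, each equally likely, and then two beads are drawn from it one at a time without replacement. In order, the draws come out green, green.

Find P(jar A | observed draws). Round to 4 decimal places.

0.5789

Under each hypothesis, the probability of the observed sequence is: P(data | jar A) = (7/9)(6/8) = 7/12; P(data | jar B) = (8/12)(7/11) = 14/33.
Weighting by the prior gives 1/2 · 7/12 = 7/24, 1/2 · 14/33 = 7/33; with total 133/264.
So P(jar A | data) = (7/24) / (133/264) = 11/19.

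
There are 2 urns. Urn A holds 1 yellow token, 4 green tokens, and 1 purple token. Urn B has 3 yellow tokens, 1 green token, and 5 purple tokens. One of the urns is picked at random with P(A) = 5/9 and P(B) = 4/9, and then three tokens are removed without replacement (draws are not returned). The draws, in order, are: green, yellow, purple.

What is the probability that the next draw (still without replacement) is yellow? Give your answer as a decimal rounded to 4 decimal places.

The likelihood of the observed sequence under each hypothesis: P(data | urn A) = (4/6)(1/5)(1/4) = 1/30; P(data | urn B) = (1/9)(3/8)(5/7) = 5/168.
Weighting by the prior gives 5/9 · 1/30 = 1/54, 4/9 · 5/168 = 5/378; summing to 2/63.
Dividing through by the total gives posterior P(urn A | data) = 7/12, P(urn B | data) = 5/12.
Averaging over the posterior, P(yellow next | data) = (0)(7/12) + (1/3)(5/12) = 5/36.

0.1389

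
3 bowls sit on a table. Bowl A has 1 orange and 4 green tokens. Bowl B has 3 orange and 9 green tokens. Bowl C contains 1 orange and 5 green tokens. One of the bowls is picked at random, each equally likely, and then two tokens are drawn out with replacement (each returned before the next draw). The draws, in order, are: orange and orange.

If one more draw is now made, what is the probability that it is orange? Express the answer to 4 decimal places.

For each hypothesis, P(data | H) works out to: P(data | bowl A) = (1/5)(1/5) = 0.04; P(data | bowl B) = (3/12)(3/12) = 0.0625; P(data | bowl C) = (1/6)(1/6) = 0.027778.
Weighting by the prior gives 1/3 · 0.04 = 0.013333, 1/3 · 0.0625 = 0.020833, 1/3 · 0.027778 = 0.0092593; these sum to 0.043426.
The posterior is then P(bowl A | data) = 0.30704, P(bowl B | data) = 0.47974, P(bowl C | data) = 0.21322.
So P(orange next | data) = Σ P(orange next | H) P(H | data) = (1/5)(0.30704) + (1/4)(0.47974) + (1/6)(0.21322) = 0.21688.

0.2169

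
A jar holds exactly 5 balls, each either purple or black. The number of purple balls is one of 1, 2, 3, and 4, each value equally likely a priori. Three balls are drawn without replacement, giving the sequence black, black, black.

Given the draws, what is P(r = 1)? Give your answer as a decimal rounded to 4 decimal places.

Under each hypothesis, the probability of the observed sequence is: P(data | r = 1) = (4/5)(3/4)(2/3) = 2/5; P(data | r = 2) = (3/5)(2/4)(1/3) = 1/10; P(data | r = 3) = (2/5)(1/4)(0/3) = 0; P(data | r = 4) = (1/5)(0/4) = 0.
Weighting by the prior gives 1/4 · 2/5 = 1/10, 1/4 · 1/10 = 1/40, 1/4 · 0 = 0, 1/4 · 0 = 0; summing to 1/8.
Hence P(r = 1 | data) = (1/10) / (1/8) = 4/5.

0.8000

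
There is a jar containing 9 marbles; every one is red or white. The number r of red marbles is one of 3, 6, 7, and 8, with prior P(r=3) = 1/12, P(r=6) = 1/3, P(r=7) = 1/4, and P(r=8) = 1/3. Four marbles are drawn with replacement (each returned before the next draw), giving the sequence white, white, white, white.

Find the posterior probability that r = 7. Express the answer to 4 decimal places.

0.0287

For each hypothesis, P(data | H) works out to: P(data | r = 3) = (6/9)(6/9)(6/9)(6/9) = 0.19753; P(data | r = 6) = (3/9)(3/9)(3/9)(3/9) = 0.012346; P(data | r = 7) = (2/9)(2/9)(2/9)(2/9) = 0.0024387; P(data | r = 8) = (1/9)(1/9)(1/9)(1/9) = 0.00015242.
Weighting by the prior gives 1/12 · 0.19753 = 0.016461, 1/3 · 0.012346 = 0.0041152, 1/4 · 0.0024387 = 0.00060966, 1/3 · 0.00015242 = 5.0805e-05; summing to 0.021237.
By Bayes' rule, P(r = 7 | data) = (0.00060966) / (0.021237) = 0.028708.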